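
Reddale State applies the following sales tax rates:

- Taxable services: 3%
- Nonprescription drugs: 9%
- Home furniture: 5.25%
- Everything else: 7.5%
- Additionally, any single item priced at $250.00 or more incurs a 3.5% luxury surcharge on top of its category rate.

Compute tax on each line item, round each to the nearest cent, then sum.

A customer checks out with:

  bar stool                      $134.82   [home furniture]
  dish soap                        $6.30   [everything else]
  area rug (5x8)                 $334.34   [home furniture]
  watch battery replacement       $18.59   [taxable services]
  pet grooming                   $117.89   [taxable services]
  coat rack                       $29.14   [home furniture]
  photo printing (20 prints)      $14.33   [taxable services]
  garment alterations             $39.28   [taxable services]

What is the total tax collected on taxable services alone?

$5.71

Watch battery replacement $18.59: taxable services → 3% → $0.56
Pet grooming $117.89: taxable services → 3% → $3.54
Photo printing (20 prints) $14.33: taxable services → 3% → $0.43
Garment alterations $39.28: taxable services → 3% → $1.18
Tax on taxable services = $0.56 + $3.54 + $0.43 + $1.18 = $5.71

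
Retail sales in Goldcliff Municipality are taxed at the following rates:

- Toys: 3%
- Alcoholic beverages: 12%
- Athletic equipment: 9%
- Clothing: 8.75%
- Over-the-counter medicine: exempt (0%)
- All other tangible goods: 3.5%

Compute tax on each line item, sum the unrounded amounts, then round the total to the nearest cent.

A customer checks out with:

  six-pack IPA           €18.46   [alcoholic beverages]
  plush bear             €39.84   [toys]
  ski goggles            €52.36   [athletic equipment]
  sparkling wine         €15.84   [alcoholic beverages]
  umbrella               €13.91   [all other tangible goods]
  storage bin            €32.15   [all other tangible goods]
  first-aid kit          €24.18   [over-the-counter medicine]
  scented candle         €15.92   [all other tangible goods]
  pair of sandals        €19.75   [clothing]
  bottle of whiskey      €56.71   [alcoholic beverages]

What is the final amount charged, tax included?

Six-pack IPA €18.46: alcoholic beverages → 12% → €2.2152
Plush bear €39.84: toys → 3% → €1.1952
Ski goggles €52.36: athletic equipment → 9% → €4.7124
Sparkling wine €15.84: alcoholic beverages → 12% → €1.9008
Umbrella €13.91: all other tangible goods → 3.5% → €0.48685
Storage bin €32.15: all other tangible goods → 3.5% → €1.12525
First-aid kit €24.18: over-the-counter medicine → 0% → €0.00
Scented candle €15.92: all other tangible goods → 3.5% → €0.5572
Pair of sandals €19.75: clothing → 8.75% → €1.728125
Bottle of whiskey €56.71: alcoholic beverages → 12% → €6.8052
Subtotal = €289.12; unrounded tax = €20.726225 → €20.73; total due = €309.85

€309.85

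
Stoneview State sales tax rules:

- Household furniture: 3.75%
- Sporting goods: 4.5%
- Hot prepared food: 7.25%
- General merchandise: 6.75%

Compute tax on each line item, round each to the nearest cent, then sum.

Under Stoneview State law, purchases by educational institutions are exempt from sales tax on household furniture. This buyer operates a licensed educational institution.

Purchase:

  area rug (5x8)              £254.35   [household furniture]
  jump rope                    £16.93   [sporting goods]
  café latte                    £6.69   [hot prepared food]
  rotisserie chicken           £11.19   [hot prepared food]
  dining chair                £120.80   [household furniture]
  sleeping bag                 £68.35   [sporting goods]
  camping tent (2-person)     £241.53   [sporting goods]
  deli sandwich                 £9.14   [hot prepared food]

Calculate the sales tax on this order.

Area rug (5x8) £254.35: household furniture, buyer-exempt → 0% → £0.00
Jump rope £16.93: sporting goods → 4.5% → £0.76
Café latte £6.69: hot prepared food → 7.25% → £0.49
Rotisserie chicken £11.19: hot prepared food → 7.25% → £0.81
Dining chair £120.80: household furniture, buyer-exempt → 0% → £0.00
Sleeping bag £68.35: sporting goods → 4.5% → £3.08
Camping tent (2-person) £241.53: sporting goods → 4.5% → £10.87
Deli sandwich £9.14: hot prepared food → 7.25% → £0.66
Total tax = £0.76 + £0.49 + £0.81 + £3.08 + £10.87 + £0.66 = £16.67

£16.67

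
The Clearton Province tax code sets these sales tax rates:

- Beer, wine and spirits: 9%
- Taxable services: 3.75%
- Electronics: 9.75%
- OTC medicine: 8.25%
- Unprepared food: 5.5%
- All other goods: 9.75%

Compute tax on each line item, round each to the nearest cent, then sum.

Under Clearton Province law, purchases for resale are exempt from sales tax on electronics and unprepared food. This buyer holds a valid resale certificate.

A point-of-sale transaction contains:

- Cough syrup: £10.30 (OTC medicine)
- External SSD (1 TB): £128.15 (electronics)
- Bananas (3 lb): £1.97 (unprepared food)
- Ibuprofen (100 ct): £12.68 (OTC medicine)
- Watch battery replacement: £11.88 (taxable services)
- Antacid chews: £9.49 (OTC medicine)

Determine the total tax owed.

Cough syrup £10.30: OTC medicine → 8.25% → £0.85
External SSD (1 TB) £128.15: electronics, buyer-exempt → 0% → £0.00
Bananas (3 lb) £1.97: unprepared food, buyer-exempt → 0% → £0.00
Ibuprofen (100 ct) £12.68: OTC medicine → 8.25% → £1.05
Watch battery replacement £11.88: taxable services → 3.75% → £0.45
Antacid chews £9.49: OTC medicine → 8.25% → £0.78
Total tax = £0.85 + £1.05 + £0.45 + £0.78 = £3.13

£3.13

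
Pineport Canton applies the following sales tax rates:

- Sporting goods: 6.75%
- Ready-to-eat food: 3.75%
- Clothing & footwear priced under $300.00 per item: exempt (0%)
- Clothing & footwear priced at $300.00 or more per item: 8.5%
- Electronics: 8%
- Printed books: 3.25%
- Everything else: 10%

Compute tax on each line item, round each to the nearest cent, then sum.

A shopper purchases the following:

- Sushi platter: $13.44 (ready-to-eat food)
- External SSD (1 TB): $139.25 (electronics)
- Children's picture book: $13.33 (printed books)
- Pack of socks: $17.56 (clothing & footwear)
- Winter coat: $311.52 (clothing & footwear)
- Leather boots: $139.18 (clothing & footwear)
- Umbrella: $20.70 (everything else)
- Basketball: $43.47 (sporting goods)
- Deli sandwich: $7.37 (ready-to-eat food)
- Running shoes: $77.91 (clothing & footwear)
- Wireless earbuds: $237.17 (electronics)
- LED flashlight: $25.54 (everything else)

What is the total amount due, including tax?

$1111.79

Sushi platter $13.44: ready-to-eat food → 3.75% → $0.50
External SSD (1 TB) $139.25: electronics → 8% → $11.14
Children's picture book $13.33: printed books → 3.25% → $0.43
Pack of socks $17.56: clothing & footwear, under $300.00 → 0% → $0.00
Winter coat $311.52: clothing & footwear, $300.00 or more → 8.5% → $26.48
Leather boots $139.18: clothing & footwear, under $300.00 → 0% → $0.00
Umbrella $20.70: everything else → 10% → $2.07
Basketball $43.47: sporting goods → 6.75% → $2.93
Deli sandwich $7.37: ready-to-eat food → 3.75% → $0.28
Running shoes $77.91: clothing & footwear, under $300.00 → 0% → $0.00
Wireless earbuds $237.17: electronics → 8% → $18.97
LED flashlight $25.54: everything else → 10% → $2.55
Subtotal = $1046.44; tax = $65.35; total due = $1111.79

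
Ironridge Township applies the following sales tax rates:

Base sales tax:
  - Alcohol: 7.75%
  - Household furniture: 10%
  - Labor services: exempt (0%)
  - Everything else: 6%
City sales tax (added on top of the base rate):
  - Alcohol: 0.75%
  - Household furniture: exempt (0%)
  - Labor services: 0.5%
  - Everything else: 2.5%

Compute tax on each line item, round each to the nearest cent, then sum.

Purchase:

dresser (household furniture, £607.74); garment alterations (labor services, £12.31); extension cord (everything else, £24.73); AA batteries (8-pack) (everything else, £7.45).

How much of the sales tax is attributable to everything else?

Extension cord £24.73: everything else → 6% + 2.5% city = 8.5% → £2.10
AA batteries (8-pack) £7.45: everything else → 6% + 2.5% city = 8.5% → £0.63
Tax on everything else = £2.10 + £0.63 = £2.73

£2.73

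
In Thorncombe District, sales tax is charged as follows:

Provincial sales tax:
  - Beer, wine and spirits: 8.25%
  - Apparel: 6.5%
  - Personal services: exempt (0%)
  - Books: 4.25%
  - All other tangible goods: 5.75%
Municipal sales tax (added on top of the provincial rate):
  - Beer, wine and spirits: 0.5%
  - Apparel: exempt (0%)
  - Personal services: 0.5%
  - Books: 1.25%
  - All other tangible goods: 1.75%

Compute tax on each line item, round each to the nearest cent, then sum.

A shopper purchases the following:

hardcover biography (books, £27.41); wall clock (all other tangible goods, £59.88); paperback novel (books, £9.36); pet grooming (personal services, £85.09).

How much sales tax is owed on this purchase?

£6.94

Hardcover biography £27.41: books → 4.25% + 1.25% municipal = 5.5% → £1.51
Wall clock £59.88: all other tangible goods → 5.75% + 1.75% municipal = 7.5% → £4.49
Paperback novel £9.36: books → 4.25% + 1.25% municipal = 5.5% → £0.51
Pet grooming £85.09: personal services → 0% + 0.5% municipal = 0.5% → £0.43
Total tax = £1.51 + £4.49 + £0.51 + £0.43 = £6.94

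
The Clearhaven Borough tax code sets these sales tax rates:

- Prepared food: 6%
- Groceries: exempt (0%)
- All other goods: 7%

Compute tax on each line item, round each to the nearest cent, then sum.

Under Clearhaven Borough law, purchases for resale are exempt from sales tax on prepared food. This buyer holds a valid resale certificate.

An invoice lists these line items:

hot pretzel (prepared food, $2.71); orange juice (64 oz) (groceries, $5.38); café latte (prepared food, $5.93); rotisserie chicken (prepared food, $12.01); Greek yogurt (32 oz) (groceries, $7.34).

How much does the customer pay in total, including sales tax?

Hot pretzel $2.71: prepared food, buyer-exempt → 0% → $0.00
Orange juice (64 oz) $5.38: groceries → 0% → $0.00
Café latte $5.93: prepared food, buyer-exempt → 0% → $0.00
Rotisserie chicken $12.01: prepared food, buyer-exempt → 0% → $0.00
Greek yogurt (32 oz) $7.34: groceries → 0% → $0.00
Subtotal = $33.37; tax = $0.00; total due = $33.37

$33.37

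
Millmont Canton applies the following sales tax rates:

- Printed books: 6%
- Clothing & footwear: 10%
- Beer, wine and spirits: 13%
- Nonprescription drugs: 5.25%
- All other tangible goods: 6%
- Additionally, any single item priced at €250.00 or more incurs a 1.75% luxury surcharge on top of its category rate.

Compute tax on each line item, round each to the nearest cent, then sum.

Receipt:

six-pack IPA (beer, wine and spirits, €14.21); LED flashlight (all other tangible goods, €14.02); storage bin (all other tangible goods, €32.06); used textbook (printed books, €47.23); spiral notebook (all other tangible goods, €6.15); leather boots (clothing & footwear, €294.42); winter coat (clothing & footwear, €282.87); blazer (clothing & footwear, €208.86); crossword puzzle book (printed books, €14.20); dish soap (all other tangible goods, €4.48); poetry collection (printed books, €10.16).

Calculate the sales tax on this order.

€98.26

Six-pack IPA €14.21: beer, wine and spirits → 13% → €1.85
LED flashlight €14.02: all other tangible goods → 6% → €0.84
Storage bin €32.06: all other tangible goods → 6% → €1.92
Used textbook €47.23: printed books → 6% → €2.83
Spiral notebook €6.15: all other tangible goods → 6% → €0.37
Leather boots €294.42: clothing & footwear → 10% + 1.75% surcharge = 11.75% → €34.59
Winter coat €282.87: clothing & footwear → 10% + 1.75% surcharge = 11.75% → €33.24
Blazer €208.86: clothing & footwear → 10% → €20.89
Crossword puzzle book €14.20: printed books → 6% → €0.85
Dish soap €4.48: all other tangible goods → 6% → €0.27
Poetry collection €10.16: printed books → 6% → €0.61
Total tax = €1.85 + €0.84 + €1.92 + €2.83 + €0.37 + €34.59 + €33.24 + €20.89 + €0.85 + €0.27 + €0.61 = €98.26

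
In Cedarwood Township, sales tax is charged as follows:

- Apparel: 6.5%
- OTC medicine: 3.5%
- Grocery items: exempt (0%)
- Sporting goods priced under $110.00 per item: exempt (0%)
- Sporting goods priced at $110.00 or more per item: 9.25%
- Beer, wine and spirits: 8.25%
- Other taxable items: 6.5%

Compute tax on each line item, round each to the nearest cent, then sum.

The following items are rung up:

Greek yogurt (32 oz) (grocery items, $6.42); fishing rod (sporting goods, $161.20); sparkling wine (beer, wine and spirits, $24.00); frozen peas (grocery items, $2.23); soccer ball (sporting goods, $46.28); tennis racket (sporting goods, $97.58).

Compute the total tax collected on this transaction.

Greek yogurt (32 oz) $6.42: grocery items → 0% → $0.00
Fishing rod $161.20: sporting goods, $110.00 or more → 9.25% → $14.91
Sparkling wine $24.00: beer, wine and spirits → 8.25% → $1.98
Frozen peas $2.23: grocery items → 0% → $0.00
Soccer ball $46.28: sporting goods, under $110.00 → 0% → $0.00
Tennis racket $97.58: sporting goods, under $110.00 → 0% → $0.00
Total tax = $14.91 + $1.98 = $16.89

$16.89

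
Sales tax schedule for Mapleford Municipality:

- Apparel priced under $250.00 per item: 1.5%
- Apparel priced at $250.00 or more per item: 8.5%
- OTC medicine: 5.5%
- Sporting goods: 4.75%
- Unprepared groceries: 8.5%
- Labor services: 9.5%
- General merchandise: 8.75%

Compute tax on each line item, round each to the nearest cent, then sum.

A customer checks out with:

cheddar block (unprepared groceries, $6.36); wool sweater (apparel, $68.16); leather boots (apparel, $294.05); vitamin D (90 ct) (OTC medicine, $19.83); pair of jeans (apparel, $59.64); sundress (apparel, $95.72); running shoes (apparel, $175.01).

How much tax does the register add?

$32.60

Cheddar block $6.36: unprepared groceries → 8.5% → $0.54
Wool sweater $68.16: apparel, under $250.00 → 1.5% → $1.02
Leather boots $294.05: apparel, $250.00 or more → 8.5% → $24.99
Vitamin D (90 ct) $19.83: OTC medicine → 5.5% → $1.09
Pair of jeans $59.64: apparel, under $250.00 → 1.5% → $0.89
Sundress $95.72: apparel, under $250.00 → 1.5% → $1.44
Running shoes $175.01: apparel, under $250.00 → 1.5% → $2.63
Total tax = $0.54 + $1.02 + $24.99 + $1.09 + $0.89 + $1.44 + $2.63 = $32.60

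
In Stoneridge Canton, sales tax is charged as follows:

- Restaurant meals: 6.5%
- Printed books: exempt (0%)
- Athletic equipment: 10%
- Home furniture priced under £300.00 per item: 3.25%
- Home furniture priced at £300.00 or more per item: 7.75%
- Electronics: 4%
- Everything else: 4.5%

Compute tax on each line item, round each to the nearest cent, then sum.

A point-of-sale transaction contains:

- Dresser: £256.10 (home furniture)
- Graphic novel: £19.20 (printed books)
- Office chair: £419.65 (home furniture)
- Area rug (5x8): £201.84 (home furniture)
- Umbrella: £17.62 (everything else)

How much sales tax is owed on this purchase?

Dresser £256.10: home furniture, under £300.00 → 3.25% → £8.32
Graphic novel £19.20: printed books → 0% → £0.00
Office chair £419.65: home furniture, £300.00 or more → 7.75% → £32.52
Area rug (5x8) £201.84: home furniture, under £300.00 → 3.25% → £6.56
Umbrella £17.62: everything else → 4.5% → £0.79
Total tax = £8.32 + £32.52 + £6.56 + £0.79 = £48.19

£48.19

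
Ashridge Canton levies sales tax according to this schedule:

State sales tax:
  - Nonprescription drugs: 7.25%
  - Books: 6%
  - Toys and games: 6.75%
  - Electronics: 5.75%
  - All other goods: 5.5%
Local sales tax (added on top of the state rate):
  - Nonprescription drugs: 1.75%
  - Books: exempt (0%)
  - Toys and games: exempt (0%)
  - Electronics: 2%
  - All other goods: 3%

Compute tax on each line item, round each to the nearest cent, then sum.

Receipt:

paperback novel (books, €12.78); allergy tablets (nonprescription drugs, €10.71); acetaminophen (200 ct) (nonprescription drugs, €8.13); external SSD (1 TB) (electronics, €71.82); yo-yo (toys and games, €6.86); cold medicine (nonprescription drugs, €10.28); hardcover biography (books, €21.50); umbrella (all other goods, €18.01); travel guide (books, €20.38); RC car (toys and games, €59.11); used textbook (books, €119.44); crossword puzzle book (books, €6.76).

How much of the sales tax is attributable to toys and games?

€4.45

Yo-yo €6.86: toys and games → 6.75% + 0% local = 6.75% → €0.46
RC car €59.11: toys and games → 6.75% + 0% local = 6.75% → €3.99
Tax on toys and games = €0.46 + €3.99 = €4.45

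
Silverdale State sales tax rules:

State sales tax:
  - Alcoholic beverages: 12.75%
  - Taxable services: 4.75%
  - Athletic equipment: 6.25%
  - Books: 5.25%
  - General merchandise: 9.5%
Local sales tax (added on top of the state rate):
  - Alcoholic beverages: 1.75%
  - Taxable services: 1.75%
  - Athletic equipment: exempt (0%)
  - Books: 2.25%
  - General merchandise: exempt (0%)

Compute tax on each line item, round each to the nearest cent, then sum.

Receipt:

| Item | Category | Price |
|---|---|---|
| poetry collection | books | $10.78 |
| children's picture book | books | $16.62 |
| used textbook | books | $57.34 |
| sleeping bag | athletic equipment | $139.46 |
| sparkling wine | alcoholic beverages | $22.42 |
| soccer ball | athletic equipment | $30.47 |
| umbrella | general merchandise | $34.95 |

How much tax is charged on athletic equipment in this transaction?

Sleeping bag $139.46: athletic equipment → 6.25% + 0% local = 6.25% → $8.72
Soccer ball $30.47: athletic equipment → 6.25% + 0% local = 6.25% → $1.90
Tax on athletic equipment = $8.72 + $1.90 = $10.62

$10.62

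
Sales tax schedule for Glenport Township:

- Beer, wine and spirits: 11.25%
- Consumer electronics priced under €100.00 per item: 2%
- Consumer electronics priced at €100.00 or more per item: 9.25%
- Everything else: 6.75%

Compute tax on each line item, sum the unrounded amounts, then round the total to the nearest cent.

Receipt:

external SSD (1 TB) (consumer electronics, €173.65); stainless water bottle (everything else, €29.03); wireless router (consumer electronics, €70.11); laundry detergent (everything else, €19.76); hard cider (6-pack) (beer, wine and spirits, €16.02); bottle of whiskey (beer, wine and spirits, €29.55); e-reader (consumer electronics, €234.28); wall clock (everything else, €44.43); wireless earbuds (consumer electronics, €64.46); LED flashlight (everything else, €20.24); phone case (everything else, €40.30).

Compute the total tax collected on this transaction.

€55.93

External SSD (1 TB) €173.65: consumer electronics, €100.00 or more → 9.25% → €16.062625
Stainless water bottle €29.03: everything else → 6.75% → €1.959525
Wireless router €70.11: consumer electronics, under €100.00 → 2% → €1.4022
Laundry detergent €19.76: everything else → 6.75% → €1.3338
Hard cider (6-pack) €16.02: beer, wine and spirits → 11.25% → €1.80225
Bottle of whiskey €29.55: beer, wine and spirits → 11.25% → €3.324375
E-reader €234.28: consumer electronics, €100.00 or more → 9.25% → €21.6709
Wall clock €44.43: everything else → 6.75% → €2.999025
Wireless earbuds €64.46: consumer electronics, under €100.00 → 2% → €1.2892
LED flashlight €20.24: everything else → 6.75% → €1.3662
Phone case €40.30: everything else → 6.75% → €2.72025
Unrounded tax sum = €55.93035 → €55.93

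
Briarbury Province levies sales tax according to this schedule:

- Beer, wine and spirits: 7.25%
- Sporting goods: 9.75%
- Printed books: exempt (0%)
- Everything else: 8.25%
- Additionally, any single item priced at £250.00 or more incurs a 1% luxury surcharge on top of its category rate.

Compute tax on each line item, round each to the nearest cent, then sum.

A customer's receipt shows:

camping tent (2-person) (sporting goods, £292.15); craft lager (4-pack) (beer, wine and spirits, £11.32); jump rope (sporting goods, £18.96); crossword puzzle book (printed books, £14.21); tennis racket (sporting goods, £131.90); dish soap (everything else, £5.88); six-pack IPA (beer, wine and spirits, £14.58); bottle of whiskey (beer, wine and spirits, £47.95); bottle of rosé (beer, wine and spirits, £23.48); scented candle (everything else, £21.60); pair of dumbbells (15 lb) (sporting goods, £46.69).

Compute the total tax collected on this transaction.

Camping tent (2-person) £292.15: sporting goods → 9.75% + 1% surcharge = 10.75% → £31.41
Craft lager (4-pack) £11.32: beer, wine and spirits → 7.25% → £0.82
Jump rope £18.96: sporting goods → 9.75% → £1.85
Crossword puzzle book £14.21: printed books → 0% → £0.00
Tennis racket £131.90: sporting goods → 9.75% → £12.86
Dish soap £5.88: everything else → 8.25% → £0.49
Six-pack IPA £14.58: beer, wine and spirits → 7.25% → £1.06
Bottle of whiskey £47.95: beer, wine and spirits → 7.25% → £3.48
Bottle of rosé £23.48: beer, wine and spirits → 7.25% → £1.70
Scented candle £21.60: everything else → 8.25% → £1.78
Pair of dumbbells (15 lb) £46.69: sporting goods → 9.75% → £4.55
Total tax = £31.41 + £0.82 + £1.85 + £12.86 + £0.49 + £1.06 + £3.48 + £1.70 + £1.78 + £4.55 = £60.00

£60.00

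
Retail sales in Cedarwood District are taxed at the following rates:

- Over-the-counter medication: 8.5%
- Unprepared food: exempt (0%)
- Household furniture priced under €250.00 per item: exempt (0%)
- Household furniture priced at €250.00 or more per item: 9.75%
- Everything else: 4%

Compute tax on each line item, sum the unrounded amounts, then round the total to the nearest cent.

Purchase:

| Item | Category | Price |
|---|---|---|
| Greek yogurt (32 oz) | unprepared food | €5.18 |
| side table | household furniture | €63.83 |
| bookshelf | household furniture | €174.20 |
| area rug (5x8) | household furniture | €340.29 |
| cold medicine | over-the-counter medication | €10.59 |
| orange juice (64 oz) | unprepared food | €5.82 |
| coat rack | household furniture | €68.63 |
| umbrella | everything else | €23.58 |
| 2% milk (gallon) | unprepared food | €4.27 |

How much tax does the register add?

€35.02

Greek yogurt (32 oz) €5.18: unprepared food → 0% → €0.00
Side table €63.83: household furniture, under €250.00 → 0% → €0.00
Bookshelf €174.20: household furniture, under €250.00 → 0% → €0.00
Area rug (5x8) €340.29: household furniture, €250.00 or more → 9.75% → €33.178275
Cold medicine €10.59: over-the-counter medication → 8.5% → €0.90015
Orange juice (64 oz) €5.82: unprepared food → 0% → €0.00
Coat rack €68.63: household furniture, under €250.00 → 0% → €0.00
Umbrella €23.58: everything else → 4% → €0.9432
2% milk (gallon) €4.27: unprepared food → 0% → €0.00
Unrounded tax sum = €35.021625 → €35.02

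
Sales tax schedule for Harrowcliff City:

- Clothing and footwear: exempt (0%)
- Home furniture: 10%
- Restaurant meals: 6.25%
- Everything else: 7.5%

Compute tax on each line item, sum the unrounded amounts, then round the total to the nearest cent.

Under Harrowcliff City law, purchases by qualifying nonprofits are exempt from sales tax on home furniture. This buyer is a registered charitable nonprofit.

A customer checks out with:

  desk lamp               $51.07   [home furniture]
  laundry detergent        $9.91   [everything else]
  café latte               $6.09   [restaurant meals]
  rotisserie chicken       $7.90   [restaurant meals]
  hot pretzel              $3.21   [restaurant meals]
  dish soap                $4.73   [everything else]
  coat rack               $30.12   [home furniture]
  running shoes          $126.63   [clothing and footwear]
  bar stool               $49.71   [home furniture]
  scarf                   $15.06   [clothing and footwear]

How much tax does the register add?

Desk lamp $51.07: home furniture, buyer-exempt → 0% → $0.00
Laundry detergent $9.91: everything else → 7.5% → $0.74325
Café latte $6.09: restaurant meals → 6.25% → $0.380625
Rotisserie chicken $7.90: restaurant meals → 6.25% → $0.49375
Hot pretzel $3.21: restaurant meals → 6.25% → $0.200625
Dish soap $4.73: everything else → 7.5% → $0.35475
Coat rack $30.12: home furniture, buyer-exempt → 0% → $0.00
Running shoes $126.63: clothing and footwear → 0% → $0.00
Bar stool $49.71: home furniture, buyer-exempt → 0% → $0.00
Scarf $15.06: clothing and footwear → 0% → $0.00
Unrounded tax sum = $2.173 → $2.17

$2.17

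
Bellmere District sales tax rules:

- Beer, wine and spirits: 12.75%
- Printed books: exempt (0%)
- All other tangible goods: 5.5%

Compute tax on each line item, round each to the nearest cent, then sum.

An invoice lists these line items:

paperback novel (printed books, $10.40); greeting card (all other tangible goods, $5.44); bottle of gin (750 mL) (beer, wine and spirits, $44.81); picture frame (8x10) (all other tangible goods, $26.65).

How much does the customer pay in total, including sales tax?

$94.78

Paperback novel $10.40: printed books → 0% → $0.00
Greeting card $5.44: all other tangible goods → 5.5% → $0.30
Bottle of gin (750 mL) $44.81: beer, wine and spirits → 12.75% → $5.71
Picture frame (8x10) $26.65: all other tangible goods → 5.5% → $1.47
Subtotal = $87.30; tax = $7.48; total due = $94.78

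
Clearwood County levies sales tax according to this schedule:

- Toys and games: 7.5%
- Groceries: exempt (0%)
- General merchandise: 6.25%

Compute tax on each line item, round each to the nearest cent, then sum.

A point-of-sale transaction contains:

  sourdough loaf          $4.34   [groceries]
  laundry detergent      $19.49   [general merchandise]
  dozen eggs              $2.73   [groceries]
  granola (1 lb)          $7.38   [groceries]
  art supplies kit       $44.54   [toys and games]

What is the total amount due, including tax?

$83.04

Sourdough loaf $4.34: groceries → 0% → $0.00
Laundry detergent $19.49: general merchandise → 6.25% → $1.22
Dozen eggs $2.73: groceries → 0% → $0.00
Granola (1 lb) $7.38: groceries → 0% → $0.00
Art supplies kit $44.54: toys and games → 7.5% → $3.34
Subtotal = $78.48; tax = $4.56; total due = $83.04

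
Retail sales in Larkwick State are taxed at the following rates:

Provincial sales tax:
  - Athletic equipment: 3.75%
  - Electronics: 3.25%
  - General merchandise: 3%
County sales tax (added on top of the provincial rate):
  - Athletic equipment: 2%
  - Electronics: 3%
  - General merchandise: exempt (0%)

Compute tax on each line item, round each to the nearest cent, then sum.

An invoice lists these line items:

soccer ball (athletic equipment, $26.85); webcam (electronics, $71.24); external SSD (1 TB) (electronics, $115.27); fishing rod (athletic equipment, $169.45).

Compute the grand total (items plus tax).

Soccer ball $26.85: athletic equipment → 3.75% + 2% county = 5.75% → $1.54
Webcam $71.24: electronics → 3.25% + 3% county = 6.25% → $4.45
External SSD (1 TB) $115.27: electronics → 3.25% + 3% county = 6.25% → $7.20
Fishing rod $169.45: athletic equipment → 3.75% + 2% county = 5.75% → $9.74
Subtotal = $382.81; tax = $22.93; total due = $405.74

$405.74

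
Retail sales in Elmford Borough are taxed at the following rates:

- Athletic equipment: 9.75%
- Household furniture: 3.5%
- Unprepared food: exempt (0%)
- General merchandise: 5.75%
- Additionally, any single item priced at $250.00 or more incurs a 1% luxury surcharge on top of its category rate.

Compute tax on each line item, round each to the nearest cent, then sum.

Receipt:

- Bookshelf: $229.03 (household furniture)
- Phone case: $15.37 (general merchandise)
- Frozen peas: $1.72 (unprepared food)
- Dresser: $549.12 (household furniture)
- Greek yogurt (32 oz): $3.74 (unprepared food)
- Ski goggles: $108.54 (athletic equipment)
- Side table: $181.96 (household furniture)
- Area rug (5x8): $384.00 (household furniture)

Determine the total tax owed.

$67.84

Bookshelf $229.03: household furniture → 3.5% → $8.02
Phone case $15.37: general merchandise → 5.75% → $0.88
Frozen peas $1.72: unprepared food → 0% → $0.00
Dresser $549.12: household furniture → 3.5% + 1% surcharge = 4.5% → $24.71
Greek yogurt (32 oz) $3.74: unprepared food → 0% → $0.00
Ski goggles $108.54: athletic equipment → 9.75% → $10.58
Side table $181.96: household furniture → 3.5% → $6.37
Area rug (5x8) $384.00: household furniture → 3.5% + 1% surcharge = 4.5% → $17.28
Total tax = $8.02 + $0.88 + $24.71 + $10.58 + $6.37 + $17.28 = $67.84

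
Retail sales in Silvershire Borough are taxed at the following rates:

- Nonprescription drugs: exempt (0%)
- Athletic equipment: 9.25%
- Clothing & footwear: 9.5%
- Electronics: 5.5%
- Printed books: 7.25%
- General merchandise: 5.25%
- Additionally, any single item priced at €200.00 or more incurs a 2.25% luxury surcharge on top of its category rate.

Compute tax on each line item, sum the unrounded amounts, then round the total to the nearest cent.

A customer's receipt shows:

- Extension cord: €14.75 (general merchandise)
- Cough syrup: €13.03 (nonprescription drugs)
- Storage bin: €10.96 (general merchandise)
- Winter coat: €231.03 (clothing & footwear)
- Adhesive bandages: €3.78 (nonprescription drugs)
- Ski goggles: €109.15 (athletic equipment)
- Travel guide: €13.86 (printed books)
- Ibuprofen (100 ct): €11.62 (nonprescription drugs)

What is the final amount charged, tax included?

Extension cord €14.75: general merchandise → 5.25% → €0.774375
Cough syrup €13.03: nonprescription drugs → 0% → €0.00
Storage bin €10.96: general merchandise → 5.25% → €0.5754
Winter coat €231.03: clothing & footwear → 9.5% + 2.25% surcharge = 11.75% → €27.146025
Adhesive bandages €3.78: nonprescription drugs → 0% → €0.00
Ski goggles €109.15: athletic equipment → 9.25% → €10.096375
Travel guide €13.86: printed books → 7.25% → €1.00485
Ibuprofen (100 ct) €11.62: nonprescription drugs → 0% → €0.00
Subtotal = €408.18; unrounded tax = €39.597025 → €39.60; total due = €447.78

€447.78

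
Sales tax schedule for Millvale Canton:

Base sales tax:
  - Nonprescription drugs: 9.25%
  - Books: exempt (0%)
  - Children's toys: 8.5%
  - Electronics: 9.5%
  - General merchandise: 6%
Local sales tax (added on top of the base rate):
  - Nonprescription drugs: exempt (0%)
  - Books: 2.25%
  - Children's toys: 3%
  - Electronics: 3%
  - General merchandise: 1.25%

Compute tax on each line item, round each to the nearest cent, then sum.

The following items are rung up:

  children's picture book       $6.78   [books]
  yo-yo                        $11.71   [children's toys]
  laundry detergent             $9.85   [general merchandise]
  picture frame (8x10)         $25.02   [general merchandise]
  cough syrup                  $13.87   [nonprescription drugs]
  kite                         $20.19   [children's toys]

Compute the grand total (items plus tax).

Children's picture book $6.78: books → 0% + 2.25% local = 2.25% → $0.15
Yo-yo $11.71: children's toys → 8.5% + 3% local = 11.5% → $1.35
Laundry detergent $9.85: general merchandise → 6% + 1.25% local = 7.25% → $0.71
Picture frame (8x10) $25.02: general merchandise → 6% + 1.25% local = 7.25% → $1.81
Cough syrup $13.87: nonprescription drugs → 9.25% + 0% local = 9.25% → $1.28
Kite $20.19: children's toys → 8.5% + 3% local = 11.5% → $2.32
Subtotal = $87.42; tax = $7.62; total due = $95.04

$95.04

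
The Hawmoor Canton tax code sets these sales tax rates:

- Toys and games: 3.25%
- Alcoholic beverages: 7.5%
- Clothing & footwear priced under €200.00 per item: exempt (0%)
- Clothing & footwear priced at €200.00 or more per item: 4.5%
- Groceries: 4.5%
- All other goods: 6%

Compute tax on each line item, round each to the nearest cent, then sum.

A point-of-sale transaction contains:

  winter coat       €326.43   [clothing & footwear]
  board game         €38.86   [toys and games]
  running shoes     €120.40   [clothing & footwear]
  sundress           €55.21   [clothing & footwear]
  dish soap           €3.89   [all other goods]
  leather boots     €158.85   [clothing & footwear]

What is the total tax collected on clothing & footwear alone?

Winter coat €326.43: clothing & footwear, €200.00 or more → 4.5% → €14.69
Running shoes €120.40: clothing & footwear, under €200.00 → 0% → €0.00
Sundress €55.21: clothing & footwear, under €200.00 → 0% → €0.00
Leather boots €158.85: clothing & footwear, under €200.00 → 0% → €0.00
Tax on clothing & footwear = €14.69 + €0.00 + €0.00 + €0.00 = €14.69

€14.69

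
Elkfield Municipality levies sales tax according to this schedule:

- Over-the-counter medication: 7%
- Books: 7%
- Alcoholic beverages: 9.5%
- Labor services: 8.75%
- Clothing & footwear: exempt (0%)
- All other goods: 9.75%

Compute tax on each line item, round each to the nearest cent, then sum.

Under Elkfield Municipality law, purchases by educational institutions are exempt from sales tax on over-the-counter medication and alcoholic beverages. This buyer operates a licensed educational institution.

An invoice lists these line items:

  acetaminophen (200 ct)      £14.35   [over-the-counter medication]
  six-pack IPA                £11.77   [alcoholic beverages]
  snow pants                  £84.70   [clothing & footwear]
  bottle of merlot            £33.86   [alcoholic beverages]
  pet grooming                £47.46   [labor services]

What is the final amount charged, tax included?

£196.29

Acetaminophen (200 ct) £14.35: over-the-counter medication, buyer-exempt → 0% → £0.00
Six-pack IPA £11.77: alcoholic beverages, buyer-exempt → 0% → £0.00
Snow pants £84.70: clothing & footwear → 0% → £0.00
Bottle of merlot £33.86: alcoholic beverages, buyer-exempt → 0% → £0.00
Pet grooming £47.46: labor services → 8.75% → £4.15
Subtotal = £192.14; tax = £4.15; total due = £196.29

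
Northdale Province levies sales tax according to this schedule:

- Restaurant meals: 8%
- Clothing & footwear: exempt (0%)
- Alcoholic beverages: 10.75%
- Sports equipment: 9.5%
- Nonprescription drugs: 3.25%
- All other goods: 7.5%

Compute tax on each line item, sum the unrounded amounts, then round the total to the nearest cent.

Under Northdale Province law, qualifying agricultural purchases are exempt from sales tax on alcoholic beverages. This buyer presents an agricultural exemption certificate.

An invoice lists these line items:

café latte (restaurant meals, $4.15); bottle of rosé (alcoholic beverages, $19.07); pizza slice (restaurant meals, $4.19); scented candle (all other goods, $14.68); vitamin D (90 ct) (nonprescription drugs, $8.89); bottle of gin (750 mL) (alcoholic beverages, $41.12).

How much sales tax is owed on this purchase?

$2.06

Café latte $4.15: restaurant meals → 8% → $0.332
Bottle of rosé $19.07: alcoholic beverages, buyer-exempt → 0% → $0.00
Pizza slice $4.19: restaurant meals → 8% → $0.3352
Scented candle $14.68: all other goods → 7.5% → $1.101
Vitamin D (90 ct) $8.89: nonprescription drugs → 3.25% → $0.288925
Bottle of gin (750 mL) $41.12: alcoholic beverages, buyer-exempt → 0% → $0.00
Unrounded tax sum = $2.057125 → $2.06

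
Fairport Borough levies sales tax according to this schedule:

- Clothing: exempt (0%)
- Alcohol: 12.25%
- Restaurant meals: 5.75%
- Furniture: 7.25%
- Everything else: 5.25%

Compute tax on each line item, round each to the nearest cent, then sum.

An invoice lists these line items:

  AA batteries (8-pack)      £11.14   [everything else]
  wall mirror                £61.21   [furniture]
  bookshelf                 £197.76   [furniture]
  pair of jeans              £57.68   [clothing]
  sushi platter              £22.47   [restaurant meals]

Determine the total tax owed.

AA batteries (8-pack) £11.14: everything else → 5.25% → £0.58
Wall mirror £61.21: furniture → 7.25% → £4.44
Bookshelf £197.76: furniture → 7.25% → £14.34
Pair of jeans £57.68: clothing → 0% → £0.00
Sushi platter £22.47: restaurant meals → 5.75% → £1.29
Total tax = £0.58 + £4.44 + £14.34 + £1.29 = £20.65

£20.65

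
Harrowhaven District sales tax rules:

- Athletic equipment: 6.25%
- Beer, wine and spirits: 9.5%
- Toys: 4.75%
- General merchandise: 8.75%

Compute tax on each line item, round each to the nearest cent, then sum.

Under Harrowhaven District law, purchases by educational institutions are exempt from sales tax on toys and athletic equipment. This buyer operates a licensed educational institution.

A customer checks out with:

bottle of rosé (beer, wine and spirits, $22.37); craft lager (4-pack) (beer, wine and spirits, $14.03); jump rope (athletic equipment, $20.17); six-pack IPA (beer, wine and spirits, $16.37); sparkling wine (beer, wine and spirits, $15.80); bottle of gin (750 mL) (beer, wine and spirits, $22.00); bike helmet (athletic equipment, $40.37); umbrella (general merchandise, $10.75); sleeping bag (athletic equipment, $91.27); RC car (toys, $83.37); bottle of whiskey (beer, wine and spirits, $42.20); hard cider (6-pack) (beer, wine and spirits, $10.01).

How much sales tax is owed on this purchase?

$14.51

Bottle of rosé $22.37: beer, wine and spirits → 9.5% → $2.13
Craft lager (4-pack) $14.03: beer, wine and spirits → 9.5% → $1.33
Jump rope $20.17: athletic equipment, buyer-exempt → 0% → $0.00
Six-pack IPA $16.37: beer, wine and spirits → 9.5% → $1.56
Sparkling wine $15.80: beer, wine and spirits → 9.5% → $1.50
Bottle of gin (750 mL) $22.00: beer, wine and spirits → 9.5% → $2.09
Bike helmet $40.37: athletic equipment, buyer-exempt → 0% → $0.00
Umbrella $10.75: general merchandise → 8.75% → $0.94
Sleeping bag $91.27: athletic equipment, buyer-exempt → 0% → $0.00
RC car $83.37: toys, buyer-exempt → 0% → $0.00
Bottle of whiskey $42.20: beer, wine and spirits → 9.5% → $4.01
Hard cider (6-pack) $10.01: beer, wine and spirits → 9.5% → $0.95
Total tax = $2.13 + $1.33 + $1.56 + $1.50 + $2.09 + $0.94 + $4.01 + $0.95 = $14.51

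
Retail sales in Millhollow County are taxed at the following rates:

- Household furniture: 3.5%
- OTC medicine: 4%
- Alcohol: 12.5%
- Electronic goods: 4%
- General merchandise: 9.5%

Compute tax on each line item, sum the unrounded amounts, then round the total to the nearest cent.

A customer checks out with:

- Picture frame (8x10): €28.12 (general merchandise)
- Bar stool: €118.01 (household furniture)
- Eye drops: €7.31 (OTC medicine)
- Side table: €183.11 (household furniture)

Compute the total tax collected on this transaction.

Picture frame (8x10) €28.12: general merchandise → 9.5% → €2.6714
Bar stool €118.01: household furniture → 3.5% → €4.13035
Eye drops €7.31: OTC medicine → 4% → €0.2924
Side table €183.11: household furniture → 3.5% → €6.40885
Unrounded tax sum = €13.503 → €13.50

€13.50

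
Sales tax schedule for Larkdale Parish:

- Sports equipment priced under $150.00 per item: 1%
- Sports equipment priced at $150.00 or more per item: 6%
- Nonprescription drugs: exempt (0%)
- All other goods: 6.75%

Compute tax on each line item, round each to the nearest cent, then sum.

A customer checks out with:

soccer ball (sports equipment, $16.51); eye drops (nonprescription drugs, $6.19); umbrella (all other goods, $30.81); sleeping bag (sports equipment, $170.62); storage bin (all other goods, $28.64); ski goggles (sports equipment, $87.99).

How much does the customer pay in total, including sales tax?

Soccer ball $16.51: sports equipment, under $150.00 → 1% → $0.17
Eye drops $6.19: nonprescription drugs → 0% → $0.00
Umbrella $30.81: all other goods → 6.75% → $2.08
Sleeping bag $170.62: sports equipment, $150.00 or more → 6% → $10.24
Storage bin $28.64: all other goods → 6.75% → $1.93
Ski goggles $87.99: sports equipment, under $150.00 → 1% → $0.88
Subtotal = $340.76; tax = $15.30; total due = $356.06

$356.06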